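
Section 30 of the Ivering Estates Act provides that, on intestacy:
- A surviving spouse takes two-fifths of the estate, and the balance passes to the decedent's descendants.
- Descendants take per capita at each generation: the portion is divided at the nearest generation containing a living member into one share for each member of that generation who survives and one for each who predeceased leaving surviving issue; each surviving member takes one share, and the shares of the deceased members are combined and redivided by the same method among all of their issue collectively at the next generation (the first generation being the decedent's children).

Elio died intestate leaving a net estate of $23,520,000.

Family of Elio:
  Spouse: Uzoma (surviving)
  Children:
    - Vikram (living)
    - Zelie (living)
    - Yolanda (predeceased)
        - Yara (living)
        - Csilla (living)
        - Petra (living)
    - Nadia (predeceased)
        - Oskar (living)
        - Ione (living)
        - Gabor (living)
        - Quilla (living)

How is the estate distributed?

Uzoma: $9,408,000; Vikram: $3,528,000; Zelie: $3,528,000; Yara: $1,008,000; Csilla: $1,008,000; Petra: $1,008,000; Oskar: $1,008,000; Ione: $1,008,000; Gabor: $1,008,000; Quilla: $1,008,000

Uzoma takes two-fifths of $23,520,000 = $9,408,000. The remaining $14,112,000 passes to the descendants.
The descendants' portion ($14,112,000) is divided at the children's generation into 4 shares of $3,528,000. Vikram and Zelie each take $3,528,000. The 2 shares of the deceased (Yolanda and Nadia) are combined into a pool of $7,056,000.
That pool ($7,056,000) is divided at the grandchildren's generation equally among Yara, Csilla, Petra, Oskar, Ione, Gabor, and Quilla: $1,008,000 each.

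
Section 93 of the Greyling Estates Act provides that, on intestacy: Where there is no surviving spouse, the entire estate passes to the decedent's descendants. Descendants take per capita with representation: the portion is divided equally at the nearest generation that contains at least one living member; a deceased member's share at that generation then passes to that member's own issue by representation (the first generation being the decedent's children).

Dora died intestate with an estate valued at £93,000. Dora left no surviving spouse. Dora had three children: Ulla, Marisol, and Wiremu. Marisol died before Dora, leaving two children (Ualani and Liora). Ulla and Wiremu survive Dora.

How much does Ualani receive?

The entire £93,000 passes to the descendants.
That amount (£93,000) is divided into 3 shares of £31,000: Ulla and Wiremu each take £31,000; Marisol's £31,000 share passes to Marisol's issue.
Marisol's share (£31,000) is divided into 2 shares of £15,500: Ualani and Liora each take £15,500.

Ualani receives £15,500.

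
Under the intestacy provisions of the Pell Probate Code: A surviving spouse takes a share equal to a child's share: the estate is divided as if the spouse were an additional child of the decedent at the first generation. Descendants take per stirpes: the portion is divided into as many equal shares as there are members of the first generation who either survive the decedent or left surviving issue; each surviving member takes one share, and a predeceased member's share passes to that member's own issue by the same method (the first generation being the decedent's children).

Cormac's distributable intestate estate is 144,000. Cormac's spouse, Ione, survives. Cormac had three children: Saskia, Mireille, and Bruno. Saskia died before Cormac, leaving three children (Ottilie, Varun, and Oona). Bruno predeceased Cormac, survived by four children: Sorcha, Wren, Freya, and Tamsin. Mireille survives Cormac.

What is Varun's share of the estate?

Varun receives 12,000.

The spouse counts as an additional share at the children's level, so there are 4 primary shares of 36,000. Ione takes one such share (36,000).
The children's combined portion (108,000) is divided into 3 shares of 36,000: Mireille takes 36,000; Saskia's 36,000 share passes to Saskia's issue; Bruno's 36,000 share passes to Bruno's issue.
Saskia's share (36,000) is divided into 3 shares of 12,000: Ottilie, Varun, and Oona each take 12,000.
Bruno's share (36,000) is divided into 4 shares of 9,000: Sorcha, Wren, Freya, and Tamsin each take 9,000.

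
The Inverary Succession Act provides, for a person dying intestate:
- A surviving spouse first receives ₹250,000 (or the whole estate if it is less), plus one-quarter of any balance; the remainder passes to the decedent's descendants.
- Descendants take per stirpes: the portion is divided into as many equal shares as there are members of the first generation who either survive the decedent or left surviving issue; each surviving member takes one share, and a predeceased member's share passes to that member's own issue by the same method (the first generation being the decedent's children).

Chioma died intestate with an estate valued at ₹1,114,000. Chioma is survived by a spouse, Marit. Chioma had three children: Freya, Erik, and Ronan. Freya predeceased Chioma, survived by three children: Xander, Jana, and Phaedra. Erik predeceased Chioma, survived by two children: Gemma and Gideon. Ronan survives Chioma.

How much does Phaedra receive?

Marit first takes ₹250,000, leaving a balance of ₹864,000. Marit then takes one-quarter of the balance (₹216,000), for a total of ₹466,000. The remaining ₹648,000 passes to the descendants.
The descendants' portion (₹648,000) is divided into 3 shares of ₹216,000: Ronan takes ₹216,000; Freya's ₹216,000 share passes to Freya's issue; Erik's ₹216,000 share passes to Erik's issue.
Freya's share (₹216,000) is divided into 3 shares of ₹72,000: Xander, Jana, and Phaedra each take ₹72,000.
Erik's share (₹216,000) is divided into 2 shares of ₹108,000: Gemma and Gideon each take ₹108,000.

Phaedra receives ₹72,000.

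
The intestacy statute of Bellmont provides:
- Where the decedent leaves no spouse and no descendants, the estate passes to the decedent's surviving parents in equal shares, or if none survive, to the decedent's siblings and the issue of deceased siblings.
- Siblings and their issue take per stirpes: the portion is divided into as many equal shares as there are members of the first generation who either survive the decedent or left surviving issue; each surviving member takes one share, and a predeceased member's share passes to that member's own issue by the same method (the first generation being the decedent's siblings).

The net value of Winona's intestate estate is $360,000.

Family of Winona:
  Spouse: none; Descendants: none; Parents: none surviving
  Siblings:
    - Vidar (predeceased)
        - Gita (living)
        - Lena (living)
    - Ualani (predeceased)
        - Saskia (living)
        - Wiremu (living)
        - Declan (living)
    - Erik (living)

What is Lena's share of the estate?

Lena receives $60,000.

The entire $360,000 passes to the siblings and their issue.
That amount ($360,000) is divided into 3 shares of $120,000: Erik takes $120,000; Vidar's $120,000 share passes to Vidar's issue; Ualani's $120,000 share passes to Ualani's issue.
Vidar's share ($120,000) is divided into 2 shares of $60,000: Gita and Lena each take $60,000.
Ualani's share ($120,000) is divided into 3 shares of $40,000: Saskia, Wiremu, and Declan each take $40,000.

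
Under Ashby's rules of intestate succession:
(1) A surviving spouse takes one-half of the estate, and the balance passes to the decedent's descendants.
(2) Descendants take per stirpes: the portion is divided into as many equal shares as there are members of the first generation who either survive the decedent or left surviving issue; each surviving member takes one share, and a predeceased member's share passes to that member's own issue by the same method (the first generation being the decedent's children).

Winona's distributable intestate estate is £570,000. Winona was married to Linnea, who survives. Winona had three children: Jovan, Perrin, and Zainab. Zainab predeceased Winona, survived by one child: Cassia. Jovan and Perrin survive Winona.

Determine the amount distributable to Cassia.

Linnea takes one-half of £570,000 = £285,000. The remaining £285,000 passes to the descendants.
The descendants' portion (£285,000) is divided into 3 shares of £95,000: Jovan and Perrin each take £95,000; Zainab's £95,000 share passes to Zainab's issue.
Zainab's share (£95,000) passes entirely to Cassia.

Cassia receives £95,000.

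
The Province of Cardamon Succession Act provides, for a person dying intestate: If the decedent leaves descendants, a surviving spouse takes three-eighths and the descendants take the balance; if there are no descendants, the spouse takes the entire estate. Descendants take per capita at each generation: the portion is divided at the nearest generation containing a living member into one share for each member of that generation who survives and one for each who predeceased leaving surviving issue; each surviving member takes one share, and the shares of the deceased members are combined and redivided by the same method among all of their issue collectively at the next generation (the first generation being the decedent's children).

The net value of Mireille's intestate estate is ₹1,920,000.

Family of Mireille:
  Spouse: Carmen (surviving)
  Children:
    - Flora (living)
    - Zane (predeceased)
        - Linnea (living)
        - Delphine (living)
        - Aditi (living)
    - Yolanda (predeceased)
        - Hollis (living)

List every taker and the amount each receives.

Carmen takes three-eighths of ₹1,920,000 = ₹720,000. The remaining ₹1,200,000 passes to the descendants.
The descendants' portion (₹1,200,000) is divided at the children's generation into 3 shares of ₹400,000. Flora takes ₹400,000. The 2 shares of the deceased (Zane and Yolanda) are combined into a pool of ₹800,000.
That pool (₹800,000) is divided at the grandchildren's generation equally among Linnea, Delphine, Aditi, and Hollis: ₹200,000 each.

Carmen: ₹720,000; Flora: ₹400,000; Linnea: ₹200,000; Delphine: ₹200,000; Aditi: ₹200,000; Hollis: ₹200,000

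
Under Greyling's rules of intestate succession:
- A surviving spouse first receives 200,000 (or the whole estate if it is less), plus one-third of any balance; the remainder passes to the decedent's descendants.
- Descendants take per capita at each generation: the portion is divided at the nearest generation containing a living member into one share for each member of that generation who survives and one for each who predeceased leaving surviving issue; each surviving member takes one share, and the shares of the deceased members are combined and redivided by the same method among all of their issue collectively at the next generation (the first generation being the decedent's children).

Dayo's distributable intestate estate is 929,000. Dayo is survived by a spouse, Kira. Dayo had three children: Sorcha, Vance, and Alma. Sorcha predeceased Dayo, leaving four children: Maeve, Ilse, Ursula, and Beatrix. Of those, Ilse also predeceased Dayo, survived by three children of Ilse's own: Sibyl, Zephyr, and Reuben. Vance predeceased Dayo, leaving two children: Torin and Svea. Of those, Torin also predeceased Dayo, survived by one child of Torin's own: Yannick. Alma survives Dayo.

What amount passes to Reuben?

Reuben receives 27,000.

Kira first takes 200,000, leaving a balance of 729,000. Kira then takes one-third of the balance (243,000), for a total of 443,000. The remaining 486,000 passes to the descendants.
The descendants' portion (486,000) is divided at the children's generation into 3 shares of 162,000. Alma takes 162,000. The 2 shares of the deceased (Sorcha and Vance) are combined into a pool of 324,000.
That pool (324,000) is divided at the grandchildren's generation into 6 shares of 54,000. Maeve, Ursula, Beatrix, and Svea each take 54,000. The 2 shares of the deceased (Ilse and Torin) are combined into a pool of 108,000.
That pool (108,000) is divided at the great-grandchildren's generation equally among Sibyl, Zephyr, Reuben, and Yannick: 27,000 each.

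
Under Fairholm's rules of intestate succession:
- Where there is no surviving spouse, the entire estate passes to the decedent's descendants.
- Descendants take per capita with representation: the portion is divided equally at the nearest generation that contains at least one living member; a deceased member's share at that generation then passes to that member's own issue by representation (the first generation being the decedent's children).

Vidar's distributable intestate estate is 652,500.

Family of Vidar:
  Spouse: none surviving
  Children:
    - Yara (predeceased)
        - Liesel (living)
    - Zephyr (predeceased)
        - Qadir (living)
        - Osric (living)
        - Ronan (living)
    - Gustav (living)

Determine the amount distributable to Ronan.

The entire 652,500 passes to the descendants.
That amount (652,500) is divided into 3 shares of 217,500: Gustav takes 217,500; Yara's 217,500 share passes to Yara's issue; Zephyr's 217,500 share passes to Zephyr's issue.
Yara's share (217,500) passes entirely to Liesel.
Zephyr's share (217,500) is divided into 3 shares of 72,500: Qadir, Osric, and Ronan each take 72,500.

Ronan receives 72,500.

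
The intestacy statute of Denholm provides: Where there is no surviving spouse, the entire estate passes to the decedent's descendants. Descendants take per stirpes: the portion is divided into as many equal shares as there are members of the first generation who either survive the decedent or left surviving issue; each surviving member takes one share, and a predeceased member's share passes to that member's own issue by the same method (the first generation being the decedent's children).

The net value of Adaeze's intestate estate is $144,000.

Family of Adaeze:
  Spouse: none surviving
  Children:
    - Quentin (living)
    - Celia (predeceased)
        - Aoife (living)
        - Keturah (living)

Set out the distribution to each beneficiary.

The entire $144,000 passes to the descendants.
That amount ($144,000) is divided into 2 shares of $72,000: Quentin takes $72,000; Celia's $72,000 share passes to Celia's issue.
Celia's share ($72,000) is divided into 2 shares of $36,000: Aoife and Keturah each take $36,000.

Quentin: $72,000; Aoife: $36,000; Keturah: $36,000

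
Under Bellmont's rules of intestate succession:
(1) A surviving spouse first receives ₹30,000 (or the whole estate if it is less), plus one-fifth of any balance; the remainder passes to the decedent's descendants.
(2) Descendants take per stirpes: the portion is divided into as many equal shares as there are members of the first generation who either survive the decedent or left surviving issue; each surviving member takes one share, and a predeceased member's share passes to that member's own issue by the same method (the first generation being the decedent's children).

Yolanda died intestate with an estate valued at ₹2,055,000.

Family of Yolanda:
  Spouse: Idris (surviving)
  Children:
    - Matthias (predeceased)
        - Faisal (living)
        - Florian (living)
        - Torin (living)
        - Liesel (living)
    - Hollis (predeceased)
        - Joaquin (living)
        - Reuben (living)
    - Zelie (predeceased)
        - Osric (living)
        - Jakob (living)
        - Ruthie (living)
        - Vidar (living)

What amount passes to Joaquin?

Joaquin receives ₹270,000.

Idris first takes ₹30,000, leaving a balance of ₹2,025,000. Idris then takes one-fifth of the balance (₹405,000), for a total of ₹435,000. The remaining ₹1,620,000 passes to the descendants.
The descendants' portion (₹1,620,000) is divided into 3 shares of ₹540,000: Matthias's ₹540,000 share passes to Matthias's issue; Hollis's ₹540,000 share passes to Hollis's issue; Zelie's ₹540,000 share passes to Zelie's issue.
Matthias's share (₹540,000) is divided into 4 shares of ₹135,000: Faisal, Florian, Torin, and Liesel each take ₹135,000.
Hollis's share (₹540,000) is divided into 2 shares of ₹270,000: Joaquin and Reuben each take ₹270,000.
Zelie's share (₹540,000) is divided into 4 shares of ₹135,000: Osric, Jakob, Ruthie, and Vidar each take ₹135,000.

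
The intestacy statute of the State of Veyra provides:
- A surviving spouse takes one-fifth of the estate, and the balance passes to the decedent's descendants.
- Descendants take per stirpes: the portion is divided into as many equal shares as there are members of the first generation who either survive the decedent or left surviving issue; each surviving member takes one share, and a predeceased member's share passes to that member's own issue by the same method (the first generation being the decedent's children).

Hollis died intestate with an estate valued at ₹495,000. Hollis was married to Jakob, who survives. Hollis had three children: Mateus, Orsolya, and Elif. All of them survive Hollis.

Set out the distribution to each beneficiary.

Jakob: ₹99,000; Mateus: ₹132,000; Orsolya: ₹132,000; Elif: ₹132,000

Jakob takes one-fifth of ₹495,000 = ₹99,000. The remaining ₹396,000 passes to the descendants.
The descendants' portion (₹396,000) is divided into 3 shares of ₹132,000: Mateus, Orsolya, and Elif each take ₹132,000.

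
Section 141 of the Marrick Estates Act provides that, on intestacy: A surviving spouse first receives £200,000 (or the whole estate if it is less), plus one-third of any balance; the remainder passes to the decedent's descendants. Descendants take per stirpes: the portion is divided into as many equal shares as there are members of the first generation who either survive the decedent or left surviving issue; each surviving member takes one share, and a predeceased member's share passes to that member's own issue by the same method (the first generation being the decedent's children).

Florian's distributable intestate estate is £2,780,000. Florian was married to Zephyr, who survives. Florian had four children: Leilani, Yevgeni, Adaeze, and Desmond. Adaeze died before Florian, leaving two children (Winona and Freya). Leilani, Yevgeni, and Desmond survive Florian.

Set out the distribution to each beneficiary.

Zephyr first takes £200,000, leaving a balance of £2,580,000. Zephyr then takes one-third of the balance (£860,000), for a total of £1,060,000. The remaining £1,720,000 passes to the descendants.
The descendants' portion (£1,720,000) is divided into 4 shares of £430,000: Leilani, Yevgeni, and Desmond each take £430,000; Adaeze's £430,000 share passes to Adaeze's issue.
Adaeze's share (£430,000) is divided into 2 shares of £215,000: Winona and Freya each take £215,000.

Zephyr: £1,060,000; Leilani: £430,000; Yevgeni: £430,000; Winona: £215,000; Freya: £215,000; Desmond: £430,000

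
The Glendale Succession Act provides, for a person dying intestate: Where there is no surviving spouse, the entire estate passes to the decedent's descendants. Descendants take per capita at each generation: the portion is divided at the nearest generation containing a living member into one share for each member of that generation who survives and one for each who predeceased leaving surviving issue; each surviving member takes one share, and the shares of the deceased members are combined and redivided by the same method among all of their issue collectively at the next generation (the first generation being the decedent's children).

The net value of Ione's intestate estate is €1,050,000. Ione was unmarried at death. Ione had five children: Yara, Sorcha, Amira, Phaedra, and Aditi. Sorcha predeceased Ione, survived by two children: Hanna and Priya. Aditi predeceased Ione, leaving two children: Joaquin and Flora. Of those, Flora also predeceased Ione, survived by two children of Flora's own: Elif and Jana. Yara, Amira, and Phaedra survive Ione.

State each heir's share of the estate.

The entire €1,050,000 passes to the descendants.
That amount (€1,050,000) is divided at the children's generation into 5 shares of €210,000. Yara, Amira, and Phaedra each take €210,000. The 2 shares of the deceased (Sorcha and Aditi) are combined into a pool of €420,000.
That pool (€420,000) is divided at the grandchildren's generation into 4 shares of €105,000. Hanna, Priya, and Joaquin each take €105,000. The remaining share for the deceased Flora (€105,000) is carried to the next generation.
That pool (€105,000) is divided at the great-grandchildren's generation equally among Elif and Jana: €52,500 each.

Yara: €210,000; Hanna: €105,000; Priya: €105,000; Amira: €210,000; Phaedra: €210,000; Joaquin: €105,000; Elif: €52,500; Jana: €52,500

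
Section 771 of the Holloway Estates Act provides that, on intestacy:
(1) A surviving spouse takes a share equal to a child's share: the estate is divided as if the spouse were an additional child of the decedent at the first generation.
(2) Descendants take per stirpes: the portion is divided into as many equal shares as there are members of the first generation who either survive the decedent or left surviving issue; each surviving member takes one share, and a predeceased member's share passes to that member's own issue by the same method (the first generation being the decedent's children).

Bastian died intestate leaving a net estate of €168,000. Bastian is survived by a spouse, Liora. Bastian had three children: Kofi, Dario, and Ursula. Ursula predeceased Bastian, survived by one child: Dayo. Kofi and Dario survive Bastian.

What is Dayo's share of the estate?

The spouse counts as an additional share at the children's level, so there are 4 primary shares of €42,000. Liora takes one such share (€42,000).
The children's combined portion (€126,000) is divided into 3 shares of €42,000: Kofi and Dario each take €42,000; Ursula's €42,000 share passes to Ursula's issue.
Ursula's share (€42,000) passes entirely to Dayo.

Dayo receives €42,000.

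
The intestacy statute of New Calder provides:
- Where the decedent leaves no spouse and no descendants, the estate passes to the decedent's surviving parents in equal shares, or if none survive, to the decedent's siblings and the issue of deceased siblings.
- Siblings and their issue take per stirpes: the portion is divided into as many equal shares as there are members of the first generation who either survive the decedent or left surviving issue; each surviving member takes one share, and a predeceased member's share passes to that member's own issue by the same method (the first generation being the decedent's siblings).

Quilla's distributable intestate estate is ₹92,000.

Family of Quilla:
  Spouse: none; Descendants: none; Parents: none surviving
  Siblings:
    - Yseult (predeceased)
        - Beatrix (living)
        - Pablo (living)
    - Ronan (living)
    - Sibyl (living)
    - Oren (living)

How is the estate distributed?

The entire ₹92,000 passes to the siblings and their issue.
That amount (₹92,000) is divided into 4 shares of ₹23,000: Ronan, Sibyl, and Oren each take ₹23,000; Yseult's ₹23,000 share passes to Yseult's issue.
Yseult's share (₹23,000) is divided into 2 shares of ₹11,500: Beatrix and Pablo each take ₹11,500.

Beatrix: ₹11,500; Pablo: ₹11,500; Ronan: ₹23,000; Sibyl: ₹23,000; Oren: ₹23,000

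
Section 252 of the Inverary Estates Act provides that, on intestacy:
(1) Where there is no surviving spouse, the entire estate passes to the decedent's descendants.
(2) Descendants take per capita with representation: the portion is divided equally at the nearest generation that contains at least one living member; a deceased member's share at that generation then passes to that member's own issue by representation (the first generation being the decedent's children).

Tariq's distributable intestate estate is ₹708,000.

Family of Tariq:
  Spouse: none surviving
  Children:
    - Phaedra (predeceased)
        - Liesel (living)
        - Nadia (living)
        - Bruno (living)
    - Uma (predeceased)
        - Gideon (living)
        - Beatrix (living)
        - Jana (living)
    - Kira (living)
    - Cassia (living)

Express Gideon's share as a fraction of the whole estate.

Gideon receives 1/12 of the estate.

The entire ₹708,000 passes to the descendants.
That amount (₹708,000) is divided into 4 shares of ₹177,000: Kira and Cassia each take ₹177,000; Phaedra's ₹177,000 share passes to Phaedra's issue; Uma's ₹177,000 share passes to Uma's issue.
Phaedra's share (₹177,000) is divided into 3 shares of ₹59,000: Liesel, Nadia, and Bruno each take ₹59,000.
Uma's share (₹177,000) is divided into 3 shares of ₹59,000: Gideon, Beatrix, and Jana each take ₹59,000.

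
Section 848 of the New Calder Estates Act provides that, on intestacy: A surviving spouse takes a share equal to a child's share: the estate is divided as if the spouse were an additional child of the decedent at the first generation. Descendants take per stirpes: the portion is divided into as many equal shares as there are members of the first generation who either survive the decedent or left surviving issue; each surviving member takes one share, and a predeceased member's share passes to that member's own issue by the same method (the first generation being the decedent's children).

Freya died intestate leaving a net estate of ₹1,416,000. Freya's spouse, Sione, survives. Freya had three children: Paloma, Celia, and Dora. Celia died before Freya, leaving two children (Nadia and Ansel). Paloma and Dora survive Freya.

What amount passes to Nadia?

The spouse counts as an additional share at the children's level, so there are 4 primary shares of ₹354,000. Sione takes one such share (₹354,000).
The children's combined portion (₹1,062,000) is divided into 3 shares of ₹354,000: Paloma and Dora each take ₹354,000; Celia's ₹354,000 share passes to Celia's issue.
Celia's share (₹354,000) is divided into 2 shares of ₹177,000: Nadia and Ansel each take ₹177,000.

Nadia receives ₹177,000.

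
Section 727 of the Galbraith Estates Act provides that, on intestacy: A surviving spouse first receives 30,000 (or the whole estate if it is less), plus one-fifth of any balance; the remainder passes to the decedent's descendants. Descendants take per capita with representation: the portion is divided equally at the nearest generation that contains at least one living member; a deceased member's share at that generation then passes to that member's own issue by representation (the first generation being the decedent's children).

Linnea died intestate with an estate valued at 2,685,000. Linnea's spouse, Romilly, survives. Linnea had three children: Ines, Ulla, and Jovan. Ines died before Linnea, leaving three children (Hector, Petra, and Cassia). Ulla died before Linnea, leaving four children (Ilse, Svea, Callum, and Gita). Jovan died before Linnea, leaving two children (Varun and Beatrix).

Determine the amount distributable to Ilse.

Ilse receives 236,000.

Romilly first takes 30,000, leaving a balance of 2,655,000. Romilly then takes one-fifth of the balance (531,000), for a total of 561,000. The remaining 2,124,000 passes to the descendants.
No child survives, so the initial division is made at the grandchildren's generation.
The descendants' portion (2,124,000) is divided into 9 shares of 236,000: Hector, Petra, Cassia, Ilse, Svea, Callum, Gita, Varun, and Beatrix each take 236,000.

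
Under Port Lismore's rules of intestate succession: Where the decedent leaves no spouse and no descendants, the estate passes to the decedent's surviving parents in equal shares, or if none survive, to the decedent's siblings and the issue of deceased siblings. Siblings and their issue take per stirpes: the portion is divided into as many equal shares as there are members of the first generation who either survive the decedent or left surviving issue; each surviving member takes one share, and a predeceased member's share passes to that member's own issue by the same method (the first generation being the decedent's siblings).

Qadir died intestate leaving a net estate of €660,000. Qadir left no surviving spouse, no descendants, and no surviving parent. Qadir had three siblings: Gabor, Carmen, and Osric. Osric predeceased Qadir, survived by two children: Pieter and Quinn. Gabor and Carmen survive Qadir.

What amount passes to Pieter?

Pieter receives €110,000.

The entire €660,000 passes to the siblings and their issue.
That amount (€660,000) is divided into 3 shares of €220,000: Gabor and Carmen each take €220,000; Osric's €220,000 share passes to Osric's issue.
Osric's share (€220,000) is divided into 2 shares of €110,000: Pieter and Quinn each take €110,000.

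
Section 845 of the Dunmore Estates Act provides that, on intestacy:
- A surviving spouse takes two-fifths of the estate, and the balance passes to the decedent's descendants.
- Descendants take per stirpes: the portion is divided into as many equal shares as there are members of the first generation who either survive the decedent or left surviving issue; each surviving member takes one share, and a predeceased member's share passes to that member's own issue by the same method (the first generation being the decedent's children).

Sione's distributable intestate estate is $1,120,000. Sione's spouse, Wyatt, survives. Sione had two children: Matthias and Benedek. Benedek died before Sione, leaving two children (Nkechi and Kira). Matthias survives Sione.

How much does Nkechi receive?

Nkechi receives $168,000.

Wyatt takes two-fifths of $1,120,000 = $448,000. The remaining $672,000 passes to the descendants.
The descendants' portion ($672,000) is divided into 2 shares of $336,000: Matthias takes $336,000; Benedek's $336,000 share passes to Benedek's issue.
Benedek's share ($336,000) is divided into 2 shares of $168,000: Nkechi and Kira each take $168,000.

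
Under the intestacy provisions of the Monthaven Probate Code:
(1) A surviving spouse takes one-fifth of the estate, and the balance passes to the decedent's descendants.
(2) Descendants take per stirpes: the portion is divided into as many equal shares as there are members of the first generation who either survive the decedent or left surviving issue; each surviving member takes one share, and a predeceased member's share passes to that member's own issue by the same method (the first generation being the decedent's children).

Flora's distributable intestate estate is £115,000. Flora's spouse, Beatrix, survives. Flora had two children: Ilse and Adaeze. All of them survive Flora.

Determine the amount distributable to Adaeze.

Beatrix takes one-fifth of £115,000 = £23,000. The remaining £92,000 passes to the descendants.
The descendants' portion (£92,000) is divided into 2 shares of £46,000: Ilse and Adaeze each take £46,000.

Adaeze receives £46,000.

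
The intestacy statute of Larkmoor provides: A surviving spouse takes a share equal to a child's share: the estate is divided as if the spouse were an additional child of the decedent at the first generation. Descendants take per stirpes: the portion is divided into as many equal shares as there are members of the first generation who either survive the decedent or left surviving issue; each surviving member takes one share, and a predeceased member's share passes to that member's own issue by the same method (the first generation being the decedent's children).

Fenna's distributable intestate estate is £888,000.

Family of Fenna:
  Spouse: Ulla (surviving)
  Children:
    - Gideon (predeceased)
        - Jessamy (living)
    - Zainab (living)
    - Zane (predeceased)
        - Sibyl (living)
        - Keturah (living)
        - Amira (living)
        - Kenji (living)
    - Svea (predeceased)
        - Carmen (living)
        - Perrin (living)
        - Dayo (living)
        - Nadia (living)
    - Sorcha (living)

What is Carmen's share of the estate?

Carmen receives £37,000.

The spouse counts as an additional share at the children's level, so there are 6 primary shares of £148,000. Ulla takes one such share (£148,000).
The children's combined portion (£740,000) is divided into 5 shares of £148,000: Zainab and Sorcha each take £148,000; Gideon's £148,000 share passes to Gideon's issue; Zane's £148,000 share passes to Zane's issue; Svea's £148,000 share passes to Svea's issue.
Gideon's share (£148,000) passes entirely to Jessamy.
Zane's share (£148,000) is divided into 4 shares of £37,000: Sibyl, Keturah, Amira, and Kenji each take £37,000.
Svea's share (£148,000) is divided into 4 shares of £37,000: Carmen, Perrin, Dayo, and Nadia each take £37,000.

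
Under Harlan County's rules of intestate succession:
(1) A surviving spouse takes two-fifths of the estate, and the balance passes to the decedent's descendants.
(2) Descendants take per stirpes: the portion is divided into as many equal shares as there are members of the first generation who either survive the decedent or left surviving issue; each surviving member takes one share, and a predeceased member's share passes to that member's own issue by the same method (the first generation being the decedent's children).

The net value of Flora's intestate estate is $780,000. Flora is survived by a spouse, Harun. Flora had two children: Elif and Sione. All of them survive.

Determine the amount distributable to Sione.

Sione receives $234,000.

Harun takes two-fifths of $780,000 = $312,000. The remaining $468,000 passes to the descendants.
The descendants' portion ($468,000) is divided into 2 shares of $234,000: Elif and Sione each take $234,000.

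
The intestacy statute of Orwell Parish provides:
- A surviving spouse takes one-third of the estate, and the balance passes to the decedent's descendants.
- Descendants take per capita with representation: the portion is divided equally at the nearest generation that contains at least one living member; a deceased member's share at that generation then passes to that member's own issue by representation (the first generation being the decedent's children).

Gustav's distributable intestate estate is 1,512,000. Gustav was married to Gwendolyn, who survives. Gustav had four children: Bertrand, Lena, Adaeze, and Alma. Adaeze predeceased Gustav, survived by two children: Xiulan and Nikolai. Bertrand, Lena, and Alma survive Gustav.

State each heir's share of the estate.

Gwendolyn takes one-third of 1,512,000 = 504,000. The remaining 1,008,000 passes to the descendants.
The descendants' portion (1,008,000) is divided into 4 shares of 252,000: Bertrand, Lena, and Alma each take 252,000; Adaeze's 252,000 share passes to Adaeze's issue.
Adaeze's share (252,000) is divided into 2 shares of 126,000: Xiulan and Nikolai each take 126,000.

Gwendolyn: 504,000; Bertrand: 252,000; Lena: 252,000; Xiulan: 126,000; Nikolai: 126,000; Alma: 252,000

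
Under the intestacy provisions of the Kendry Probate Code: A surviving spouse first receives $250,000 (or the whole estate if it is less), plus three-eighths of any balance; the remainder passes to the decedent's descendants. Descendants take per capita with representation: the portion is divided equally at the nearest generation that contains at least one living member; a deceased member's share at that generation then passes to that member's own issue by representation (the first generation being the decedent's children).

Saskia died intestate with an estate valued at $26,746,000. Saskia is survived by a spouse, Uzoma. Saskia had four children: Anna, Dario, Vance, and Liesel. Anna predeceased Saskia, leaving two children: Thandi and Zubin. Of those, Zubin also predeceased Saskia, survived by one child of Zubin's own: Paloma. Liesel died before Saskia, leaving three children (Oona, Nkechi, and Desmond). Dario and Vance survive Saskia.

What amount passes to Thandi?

Uzoma first takes $250,000, leaving a balance of $26,496,000. Uzoma then takes three-eighths of the balance ($9,936,000), for a total of $10,186,000. The remaining $16,560,000 passes to the descendants.
The descendants' portion ($16,560,000) is divided into 4 shares of $4,140,000: Dario and Vance each take $4,140,000; Anna's $4,140,000 share passes to Anna's issue; Liesel's $4,140,000 share passes to Liesel's issue.
Anna's share ($4,140,000) is divided into 2 shares of $2,070,000: Thandi takes $2,070,000; Zubin's $2,070,000 share passes to Zubin's issue.
Zubin's share ($2,070,000) passes entirely to Paloma.
Liesel's share ($4,140,000) is divided into 3 shares of $1,380,000: Oona, Nkechi, and Desmond each take $1,380,000.

Thandi receives $2,070,000.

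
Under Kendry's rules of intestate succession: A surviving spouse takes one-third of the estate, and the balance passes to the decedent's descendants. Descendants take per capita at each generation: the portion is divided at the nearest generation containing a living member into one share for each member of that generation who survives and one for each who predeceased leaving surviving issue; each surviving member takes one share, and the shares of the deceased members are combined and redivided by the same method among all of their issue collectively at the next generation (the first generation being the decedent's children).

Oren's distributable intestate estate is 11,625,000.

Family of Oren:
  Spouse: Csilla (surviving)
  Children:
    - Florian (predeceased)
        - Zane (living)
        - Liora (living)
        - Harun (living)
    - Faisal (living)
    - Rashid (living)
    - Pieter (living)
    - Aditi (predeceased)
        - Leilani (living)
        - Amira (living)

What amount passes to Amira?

Amira receives 620,000.

Csilla takes one-third of 11,625,000 = 3,875,000. The remaining 7,750,000 passes to the descendants.
The descendants' portion (7,750,000) is divided at the children's generation into 5 shares of 1,550,000. Faisal, Rashid, and Pieter each take 1,550,000. The 2 shares of the deceased (Florian and Aditi) are combined into a pool of 3,100,000.
That pool (3,100,000) is divided at the grandchildren's generation equally among Zane, Liora, Harun, Leilani, and Amira: 620,000 each.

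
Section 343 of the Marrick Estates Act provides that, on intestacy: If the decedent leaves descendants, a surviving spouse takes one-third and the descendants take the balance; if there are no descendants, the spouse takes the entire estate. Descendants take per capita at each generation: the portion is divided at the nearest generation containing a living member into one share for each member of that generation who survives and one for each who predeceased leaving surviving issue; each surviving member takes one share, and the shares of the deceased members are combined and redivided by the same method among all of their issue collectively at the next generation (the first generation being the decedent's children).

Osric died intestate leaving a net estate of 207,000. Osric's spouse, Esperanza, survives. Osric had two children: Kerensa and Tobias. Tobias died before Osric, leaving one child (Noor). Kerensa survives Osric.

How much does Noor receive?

Esperanza takes one-third of 207,000 = 69,000. The remaining 138,000 passes to the descendants.
The descendants' portion (138,000) is divided at the children's generation into 2 shares of 69,000. Kerensa takes 69,000. The remaining share for the deceased Tobias (69,000) is carried to the next generation.
That pool (69,000) passes entirely to Noor, the sole taker at the grandchildren's generation.

Noor receives 69,000.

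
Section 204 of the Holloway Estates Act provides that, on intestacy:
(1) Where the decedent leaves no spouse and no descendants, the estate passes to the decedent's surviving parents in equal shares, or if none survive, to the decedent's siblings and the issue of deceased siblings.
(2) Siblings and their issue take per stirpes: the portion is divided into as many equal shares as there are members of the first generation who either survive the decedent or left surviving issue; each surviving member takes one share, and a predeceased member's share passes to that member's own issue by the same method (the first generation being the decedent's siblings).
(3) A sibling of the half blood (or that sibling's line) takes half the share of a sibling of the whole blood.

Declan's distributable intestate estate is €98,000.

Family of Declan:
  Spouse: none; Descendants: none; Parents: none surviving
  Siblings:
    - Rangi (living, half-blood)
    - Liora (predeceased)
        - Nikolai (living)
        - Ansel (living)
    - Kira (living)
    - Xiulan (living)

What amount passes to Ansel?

The entire €98,000 passes to the siblings and their issue.
Counting each half-blood sibling's line as half a unit, there are 7/2 units in €98,000, so one unit is €28,000. Whole-blood lines (Liora, Kira, and Xiulan) take €28,000 each; half-blood lines (Rangi) take €14,000 each.
Liora's share (€28,000) is divided into 2 shares of €14,000: Nikolai and Ansel each take €14,000.

Ansel receives €14,000.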